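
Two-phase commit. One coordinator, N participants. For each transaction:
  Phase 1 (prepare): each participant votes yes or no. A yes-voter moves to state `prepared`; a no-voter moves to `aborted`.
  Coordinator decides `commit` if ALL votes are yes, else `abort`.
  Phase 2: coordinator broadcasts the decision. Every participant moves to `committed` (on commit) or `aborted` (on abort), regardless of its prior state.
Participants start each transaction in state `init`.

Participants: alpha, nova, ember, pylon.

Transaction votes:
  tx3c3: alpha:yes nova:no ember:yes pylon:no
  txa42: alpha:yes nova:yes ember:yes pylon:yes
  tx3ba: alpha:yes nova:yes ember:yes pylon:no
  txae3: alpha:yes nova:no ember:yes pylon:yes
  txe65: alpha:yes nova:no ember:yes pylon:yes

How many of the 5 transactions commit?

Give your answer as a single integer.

Answer: 1

Derivation:
tx3c3: no from nova, pylon -> abort (commits=0)
txa42: all yes -> commit (commits=1)
tx3ba: no from pylon -> abort (commits=1)
txae3: no from nova -> abort (commits=1)
txe65: no from nova -> abort (commits=1)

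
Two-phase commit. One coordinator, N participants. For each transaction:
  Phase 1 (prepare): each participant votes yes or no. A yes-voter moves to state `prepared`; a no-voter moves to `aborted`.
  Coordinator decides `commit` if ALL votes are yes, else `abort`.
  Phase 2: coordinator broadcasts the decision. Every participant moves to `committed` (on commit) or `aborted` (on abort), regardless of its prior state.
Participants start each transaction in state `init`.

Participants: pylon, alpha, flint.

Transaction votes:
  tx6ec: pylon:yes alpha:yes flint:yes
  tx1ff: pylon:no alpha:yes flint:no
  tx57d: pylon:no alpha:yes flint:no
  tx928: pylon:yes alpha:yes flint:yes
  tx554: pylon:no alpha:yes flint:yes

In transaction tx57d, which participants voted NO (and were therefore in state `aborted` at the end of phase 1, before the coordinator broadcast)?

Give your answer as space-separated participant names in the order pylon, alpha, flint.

Txn tx57d phase 1: pylon no -> aborted; alpha yes -> prepared; flint no -> aborted

Answer: pylon flint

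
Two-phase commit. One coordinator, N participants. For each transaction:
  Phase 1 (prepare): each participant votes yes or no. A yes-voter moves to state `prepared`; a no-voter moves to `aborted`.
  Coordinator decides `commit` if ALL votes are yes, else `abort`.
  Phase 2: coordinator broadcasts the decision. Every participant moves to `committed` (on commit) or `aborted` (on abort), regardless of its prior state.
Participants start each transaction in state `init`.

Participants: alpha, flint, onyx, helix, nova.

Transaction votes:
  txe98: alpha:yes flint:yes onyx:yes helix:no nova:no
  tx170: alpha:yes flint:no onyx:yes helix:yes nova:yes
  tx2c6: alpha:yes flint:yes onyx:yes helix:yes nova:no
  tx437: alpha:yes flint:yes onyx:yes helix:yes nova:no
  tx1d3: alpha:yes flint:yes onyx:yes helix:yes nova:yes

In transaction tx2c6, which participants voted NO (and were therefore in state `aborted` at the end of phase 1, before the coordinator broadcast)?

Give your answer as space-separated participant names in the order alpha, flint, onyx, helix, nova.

Txn tx2c6 phase 1: alpha yes -> prepared; flint yes -> prepared; onyx yes -> prepared; helix yes -> prepared; nova no -> aborted

Answer: nova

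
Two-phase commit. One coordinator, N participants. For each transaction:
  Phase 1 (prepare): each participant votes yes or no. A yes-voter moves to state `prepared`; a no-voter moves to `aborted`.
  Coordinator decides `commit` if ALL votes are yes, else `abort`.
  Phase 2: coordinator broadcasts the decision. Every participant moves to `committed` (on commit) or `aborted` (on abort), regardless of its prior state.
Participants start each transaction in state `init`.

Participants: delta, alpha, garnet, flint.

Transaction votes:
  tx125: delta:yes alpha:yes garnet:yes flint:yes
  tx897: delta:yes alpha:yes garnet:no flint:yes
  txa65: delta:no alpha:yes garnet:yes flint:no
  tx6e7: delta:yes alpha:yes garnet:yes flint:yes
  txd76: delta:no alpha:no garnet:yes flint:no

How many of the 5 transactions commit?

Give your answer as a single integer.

tx125: all yes -> commit (commits=1)
tx897: no from garnet -> abort (commits=1)
txa65: no from delta, flint -> abort (commits=1)
tx6e7: all yes -> commit (commits=2)
txd76: no from delta, alpha, flint -> abort (commits=2)

Answer: 2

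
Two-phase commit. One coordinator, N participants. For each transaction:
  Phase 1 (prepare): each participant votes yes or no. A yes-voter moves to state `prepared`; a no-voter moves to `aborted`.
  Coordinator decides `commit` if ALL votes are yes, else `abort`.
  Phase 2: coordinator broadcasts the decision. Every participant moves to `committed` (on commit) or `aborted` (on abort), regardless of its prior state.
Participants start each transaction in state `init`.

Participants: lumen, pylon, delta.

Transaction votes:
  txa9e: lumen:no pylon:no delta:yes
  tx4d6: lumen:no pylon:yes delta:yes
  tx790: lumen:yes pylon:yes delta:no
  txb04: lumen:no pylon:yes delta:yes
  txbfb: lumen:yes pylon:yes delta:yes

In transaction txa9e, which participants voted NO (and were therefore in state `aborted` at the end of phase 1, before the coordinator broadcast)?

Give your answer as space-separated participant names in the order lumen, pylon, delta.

Txn txa9e phase 1: lumen no -> aborted; pylon no -> aborted; delta yes -> prepared

Answer: lumen pylon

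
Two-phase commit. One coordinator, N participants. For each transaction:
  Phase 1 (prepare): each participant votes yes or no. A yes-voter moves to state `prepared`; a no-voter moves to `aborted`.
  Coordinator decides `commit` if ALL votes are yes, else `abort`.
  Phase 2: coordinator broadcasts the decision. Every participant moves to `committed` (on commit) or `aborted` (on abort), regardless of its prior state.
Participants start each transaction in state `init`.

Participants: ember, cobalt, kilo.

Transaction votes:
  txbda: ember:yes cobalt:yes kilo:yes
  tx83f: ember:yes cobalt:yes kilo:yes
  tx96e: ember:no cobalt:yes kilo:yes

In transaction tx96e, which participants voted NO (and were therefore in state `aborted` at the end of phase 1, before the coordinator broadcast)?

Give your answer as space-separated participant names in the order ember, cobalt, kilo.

Answer: ember

Derivation:
Txn tx96e phase 1: ember no -> aborted; cobalt yes -> prepared; kilo yes -> prepared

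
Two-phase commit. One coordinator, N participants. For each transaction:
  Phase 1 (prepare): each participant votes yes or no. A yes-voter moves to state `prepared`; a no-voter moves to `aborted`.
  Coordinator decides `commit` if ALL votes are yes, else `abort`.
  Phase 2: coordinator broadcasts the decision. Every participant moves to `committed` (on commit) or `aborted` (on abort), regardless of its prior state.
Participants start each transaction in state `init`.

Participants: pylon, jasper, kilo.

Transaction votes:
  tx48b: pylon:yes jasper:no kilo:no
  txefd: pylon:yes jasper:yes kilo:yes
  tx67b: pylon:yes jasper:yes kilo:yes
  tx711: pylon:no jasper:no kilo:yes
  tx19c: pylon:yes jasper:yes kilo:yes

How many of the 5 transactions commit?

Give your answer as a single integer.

Answer: 3

Derivation:
tx48b: no from jasper, kilo -> abort (commits=0)
txefd: all yes -> commit (commits=1)
tx67b: all yes -> commit (commits=2)
tx711: no from pylon, jasper -> abort (commits=2)
tx19c: all yes -> commit (commits=3)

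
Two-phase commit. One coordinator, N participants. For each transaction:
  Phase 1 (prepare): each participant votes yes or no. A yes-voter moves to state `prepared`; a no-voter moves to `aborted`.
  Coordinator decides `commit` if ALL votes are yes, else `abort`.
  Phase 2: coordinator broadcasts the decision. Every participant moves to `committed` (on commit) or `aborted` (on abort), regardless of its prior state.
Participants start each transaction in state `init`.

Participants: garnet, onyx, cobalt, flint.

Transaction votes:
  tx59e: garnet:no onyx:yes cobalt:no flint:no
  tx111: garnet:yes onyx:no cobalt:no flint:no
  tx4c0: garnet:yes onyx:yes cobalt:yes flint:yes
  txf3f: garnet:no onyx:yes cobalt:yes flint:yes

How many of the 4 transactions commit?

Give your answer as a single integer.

Answer: 1

Derivation:
tx59e: no from garnet, cobalt, flint -> abort (commits=0)
tx111: no from onyx, cobalt, flint -> abort (commits=0)
tx4c0: all yes -> commit (commits=1)
txf3f: no from garnet -> abort (commits=1)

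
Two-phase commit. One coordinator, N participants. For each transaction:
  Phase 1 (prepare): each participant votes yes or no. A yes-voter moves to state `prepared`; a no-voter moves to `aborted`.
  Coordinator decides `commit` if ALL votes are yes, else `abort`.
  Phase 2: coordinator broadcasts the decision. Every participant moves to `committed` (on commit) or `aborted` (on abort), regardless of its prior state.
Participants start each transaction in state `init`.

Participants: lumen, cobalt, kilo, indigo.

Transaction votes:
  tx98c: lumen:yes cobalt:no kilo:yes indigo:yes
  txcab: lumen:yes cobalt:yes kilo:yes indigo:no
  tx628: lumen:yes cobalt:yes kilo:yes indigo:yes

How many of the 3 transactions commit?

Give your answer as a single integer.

Answer: 1

Derivation:
tx98c: no from cobalt -> abort (commits=0)
txcab: no from indigo -> abort (commits=0)
tx628: all yes -> commit (commits=1)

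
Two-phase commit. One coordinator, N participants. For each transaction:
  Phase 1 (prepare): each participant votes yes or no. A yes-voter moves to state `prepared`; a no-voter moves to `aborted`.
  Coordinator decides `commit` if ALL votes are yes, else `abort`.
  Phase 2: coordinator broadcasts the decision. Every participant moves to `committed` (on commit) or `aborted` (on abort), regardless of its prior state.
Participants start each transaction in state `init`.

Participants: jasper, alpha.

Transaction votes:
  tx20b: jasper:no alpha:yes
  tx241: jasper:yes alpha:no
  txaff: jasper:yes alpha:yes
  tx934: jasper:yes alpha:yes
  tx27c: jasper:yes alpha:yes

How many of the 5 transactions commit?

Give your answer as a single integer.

tx20b: no from jasper -> abort (commits=0)
tx241: no from alpha -> abort (commits=0)
txaff: all yes -> commit (commits=1)
tx934: all yes -> commit (commits=2)
tx27c: all yes -> commit (commits=3)

Answer: 3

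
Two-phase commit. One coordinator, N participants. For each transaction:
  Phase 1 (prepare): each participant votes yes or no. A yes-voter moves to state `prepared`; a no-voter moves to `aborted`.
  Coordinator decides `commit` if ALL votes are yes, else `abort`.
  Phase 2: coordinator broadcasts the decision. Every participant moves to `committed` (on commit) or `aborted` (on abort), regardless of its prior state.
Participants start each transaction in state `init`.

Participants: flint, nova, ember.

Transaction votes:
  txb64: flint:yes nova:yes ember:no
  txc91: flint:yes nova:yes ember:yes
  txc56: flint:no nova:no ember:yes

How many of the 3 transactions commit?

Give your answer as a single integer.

Answer: 1

Derivation:
txb64: no from ember -> abort (commits=0)
txc91: all yes -> commit (commits=1)
txc56: no from flint, nova -> abort (commits=1)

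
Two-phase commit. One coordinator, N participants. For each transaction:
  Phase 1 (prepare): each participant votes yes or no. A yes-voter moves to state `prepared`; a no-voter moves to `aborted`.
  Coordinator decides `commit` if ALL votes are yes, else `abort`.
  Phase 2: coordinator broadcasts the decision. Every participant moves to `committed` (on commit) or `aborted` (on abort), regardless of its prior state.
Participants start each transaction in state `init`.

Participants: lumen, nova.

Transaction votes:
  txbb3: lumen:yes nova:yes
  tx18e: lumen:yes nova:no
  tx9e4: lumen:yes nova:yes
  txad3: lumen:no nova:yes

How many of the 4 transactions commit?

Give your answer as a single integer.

txbb3: all yes -> commit (commits=1)
tx18e: no from nova -> abort (commits=1)
tx9e4: all yes -> commit (commits=2)
txad3: no from lumen -> abort (commits=2)

Answer: 2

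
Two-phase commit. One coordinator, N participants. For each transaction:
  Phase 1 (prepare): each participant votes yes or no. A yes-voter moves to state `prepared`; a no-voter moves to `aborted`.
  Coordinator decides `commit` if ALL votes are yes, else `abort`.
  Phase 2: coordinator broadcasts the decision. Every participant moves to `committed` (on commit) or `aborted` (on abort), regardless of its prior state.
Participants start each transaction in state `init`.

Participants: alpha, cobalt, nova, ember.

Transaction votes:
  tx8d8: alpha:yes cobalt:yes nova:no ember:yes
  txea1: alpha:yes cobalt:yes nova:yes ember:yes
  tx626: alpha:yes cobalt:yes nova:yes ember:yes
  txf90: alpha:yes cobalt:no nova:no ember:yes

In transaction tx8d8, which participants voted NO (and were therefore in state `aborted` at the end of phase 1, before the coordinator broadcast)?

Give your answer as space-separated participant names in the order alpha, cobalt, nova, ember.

Answer: nova

Derivation:
Txn tx8d8 phase 1: alpha yes -> prepared; cobalt yes -> prepared; nova no -> aborted; ember yes -> prepared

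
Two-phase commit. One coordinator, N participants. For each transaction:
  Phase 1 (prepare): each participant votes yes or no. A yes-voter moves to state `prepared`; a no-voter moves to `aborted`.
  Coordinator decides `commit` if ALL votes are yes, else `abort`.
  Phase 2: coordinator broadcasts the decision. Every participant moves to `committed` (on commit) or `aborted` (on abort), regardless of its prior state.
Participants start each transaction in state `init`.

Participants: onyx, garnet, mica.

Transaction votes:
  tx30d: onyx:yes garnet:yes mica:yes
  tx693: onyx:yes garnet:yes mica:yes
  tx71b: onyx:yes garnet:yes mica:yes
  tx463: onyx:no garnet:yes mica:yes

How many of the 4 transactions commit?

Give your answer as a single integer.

Answer: 3

Derivation:
tx30d: all yes -> commit (commits=1)
tx693: all yes -> commit (commits=2)
tx71b: all yes -> commit (commits=3)
tx463: no from onyx -> abort (commits=3)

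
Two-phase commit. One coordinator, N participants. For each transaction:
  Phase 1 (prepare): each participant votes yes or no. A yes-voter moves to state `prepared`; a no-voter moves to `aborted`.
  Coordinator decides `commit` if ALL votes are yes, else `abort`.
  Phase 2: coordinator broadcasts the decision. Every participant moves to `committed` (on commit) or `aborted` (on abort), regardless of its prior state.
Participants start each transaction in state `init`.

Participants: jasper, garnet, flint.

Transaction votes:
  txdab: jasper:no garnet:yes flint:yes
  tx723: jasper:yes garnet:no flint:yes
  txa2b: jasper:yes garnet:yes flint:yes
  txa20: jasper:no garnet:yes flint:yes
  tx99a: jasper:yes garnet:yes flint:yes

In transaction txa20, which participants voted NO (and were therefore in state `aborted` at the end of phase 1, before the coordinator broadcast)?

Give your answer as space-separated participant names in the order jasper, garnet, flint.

Txn txa20 phase 1: jasper no -> aborted; garnet yes -> prepared; flint yes -> prepared

Answer: jasper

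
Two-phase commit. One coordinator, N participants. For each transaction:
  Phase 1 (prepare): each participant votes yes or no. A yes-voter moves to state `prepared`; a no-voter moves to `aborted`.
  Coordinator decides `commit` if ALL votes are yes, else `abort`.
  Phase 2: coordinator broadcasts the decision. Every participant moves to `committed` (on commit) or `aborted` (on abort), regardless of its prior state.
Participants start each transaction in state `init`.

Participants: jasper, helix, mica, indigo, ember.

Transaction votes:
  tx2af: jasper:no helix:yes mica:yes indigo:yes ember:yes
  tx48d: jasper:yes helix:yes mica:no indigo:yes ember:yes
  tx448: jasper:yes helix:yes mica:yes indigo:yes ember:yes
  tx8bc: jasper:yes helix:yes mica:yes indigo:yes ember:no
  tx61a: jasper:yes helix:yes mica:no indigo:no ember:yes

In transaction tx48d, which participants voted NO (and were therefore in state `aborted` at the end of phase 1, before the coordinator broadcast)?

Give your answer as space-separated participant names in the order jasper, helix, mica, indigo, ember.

Answer: mica

Derivation:
Txn tx48d phase 1: jasper yes -> prepared; helix yes -> prepared; mica no -> aborted; indigo yes -> prepared; ember yes -> prepared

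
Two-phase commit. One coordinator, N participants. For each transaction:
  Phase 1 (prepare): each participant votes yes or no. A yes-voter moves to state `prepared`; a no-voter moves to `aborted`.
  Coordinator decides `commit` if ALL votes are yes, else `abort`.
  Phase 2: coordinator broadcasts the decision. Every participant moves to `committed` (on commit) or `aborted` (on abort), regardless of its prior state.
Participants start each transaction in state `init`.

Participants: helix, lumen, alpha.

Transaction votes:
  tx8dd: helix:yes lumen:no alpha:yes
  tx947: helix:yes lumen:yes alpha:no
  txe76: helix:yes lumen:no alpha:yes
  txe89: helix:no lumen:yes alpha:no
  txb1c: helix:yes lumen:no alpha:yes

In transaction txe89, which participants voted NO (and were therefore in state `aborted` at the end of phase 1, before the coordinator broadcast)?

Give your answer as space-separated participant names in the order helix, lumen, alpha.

Txn txe89 phase 1: helix no -> aborted; lumen yes -> prepared; alpha no -> aborted

Answer: helix alpha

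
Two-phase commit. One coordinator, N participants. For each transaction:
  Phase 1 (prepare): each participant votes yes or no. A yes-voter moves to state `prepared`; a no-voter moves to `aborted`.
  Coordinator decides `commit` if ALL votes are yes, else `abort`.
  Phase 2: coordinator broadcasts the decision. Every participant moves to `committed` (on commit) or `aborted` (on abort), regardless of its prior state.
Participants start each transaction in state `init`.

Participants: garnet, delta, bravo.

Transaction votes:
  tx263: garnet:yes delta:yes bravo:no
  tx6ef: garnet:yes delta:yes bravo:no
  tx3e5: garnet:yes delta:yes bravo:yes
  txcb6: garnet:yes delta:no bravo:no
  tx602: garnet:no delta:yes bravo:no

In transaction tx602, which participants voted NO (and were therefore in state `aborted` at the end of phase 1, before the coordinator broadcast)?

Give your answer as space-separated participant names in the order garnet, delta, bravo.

Txn tx602 phase 1: garnet no -> aborted; delta yes -> prepared; bravo no -> aborted

Answer: garnet bravo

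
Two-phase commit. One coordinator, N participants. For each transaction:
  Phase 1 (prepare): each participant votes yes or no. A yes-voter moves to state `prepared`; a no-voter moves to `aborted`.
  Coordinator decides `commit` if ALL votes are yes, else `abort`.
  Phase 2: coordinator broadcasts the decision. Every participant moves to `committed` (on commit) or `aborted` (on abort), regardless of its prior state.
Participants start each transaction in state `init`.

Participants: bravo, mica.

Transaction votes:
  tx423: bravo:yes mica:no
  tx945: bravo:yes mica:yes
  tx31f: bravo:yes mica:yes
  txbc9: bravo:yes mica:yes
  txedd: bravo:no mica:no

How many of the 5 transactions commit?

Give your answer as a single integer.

Answer: 3

Derivation:
tx423: no from mica -> abort (commits=0)
tx945: all yes -> commit (commits=1)
tx31f: all yes -> commit (commits=2)
txbc9: all yes -> commit (commits=3)
txedd: no from bravo, mica -> abort (commits=3)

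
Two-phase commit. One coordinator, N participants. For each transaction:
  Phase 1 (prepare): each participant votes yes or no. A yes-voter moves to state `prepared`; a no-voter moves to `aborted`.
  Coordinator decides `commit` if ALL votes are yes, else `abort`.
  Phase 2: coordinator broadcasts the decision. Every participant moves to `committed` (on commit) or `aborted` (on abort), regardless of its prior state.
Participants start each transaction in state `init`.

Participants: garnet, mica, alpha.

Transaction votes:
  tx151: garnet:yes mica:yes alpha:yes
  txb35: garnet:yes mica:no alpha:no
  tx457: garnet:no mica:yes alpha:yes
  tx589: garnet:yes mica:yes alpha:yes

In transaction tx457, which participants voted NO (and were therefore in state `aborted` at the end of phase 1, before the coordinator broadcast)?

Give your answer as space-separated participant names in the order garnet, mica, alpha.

Txn tx457 phase 1: garnet no -> aborted; mica yes -> prepared; alpha yes -> prepared

Answer: garnet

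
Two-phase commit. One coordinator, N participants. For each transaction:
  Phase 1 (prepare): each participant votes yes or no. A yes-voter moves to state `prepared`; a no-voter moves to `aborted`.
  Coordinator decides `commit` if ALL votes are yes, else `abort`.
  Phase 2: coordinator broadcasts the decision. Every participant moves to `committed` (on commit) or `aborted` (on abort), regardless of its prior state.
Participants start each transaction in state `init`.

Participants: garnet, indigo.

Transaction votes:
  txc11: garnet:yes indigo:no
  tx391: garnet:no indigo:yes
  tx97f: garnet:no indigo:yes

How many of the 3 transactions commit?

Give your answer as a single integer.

Answer: 0

Derivation:
txc11: no from indigo -> abort (commits=0)
tx391: no from garnet -> abort (commits=0)
tx97f: no from garnet -> abort (commits=0)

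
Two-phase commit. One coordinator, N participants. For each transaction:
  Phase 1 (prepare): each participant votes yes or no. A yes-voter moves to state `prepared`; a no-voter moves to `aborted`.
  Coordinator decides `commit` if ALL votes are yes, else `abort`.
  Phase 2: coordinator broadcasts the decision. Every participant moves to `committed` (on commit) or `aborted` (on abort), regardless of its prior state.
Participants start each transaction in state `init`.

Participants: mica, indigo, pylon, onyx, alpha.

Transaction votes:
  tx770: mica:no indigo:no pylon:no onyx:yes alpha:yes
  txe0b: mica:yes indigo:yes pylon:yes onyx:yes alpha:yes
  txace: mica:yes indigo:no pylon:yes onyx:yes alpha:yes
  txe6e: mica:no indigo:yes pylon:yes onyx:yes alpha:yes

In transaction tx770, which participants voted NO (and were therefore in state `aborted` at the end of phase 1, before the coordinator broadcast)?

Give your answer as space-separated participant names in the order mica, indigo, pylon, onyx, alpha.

Txn tx770 phase 1: mica no -> aborted; indigo no -> aborted; pylon no -> aborted; onyx yes -> prepared; alpha yes -> prepared

Answer: mica indigo pylon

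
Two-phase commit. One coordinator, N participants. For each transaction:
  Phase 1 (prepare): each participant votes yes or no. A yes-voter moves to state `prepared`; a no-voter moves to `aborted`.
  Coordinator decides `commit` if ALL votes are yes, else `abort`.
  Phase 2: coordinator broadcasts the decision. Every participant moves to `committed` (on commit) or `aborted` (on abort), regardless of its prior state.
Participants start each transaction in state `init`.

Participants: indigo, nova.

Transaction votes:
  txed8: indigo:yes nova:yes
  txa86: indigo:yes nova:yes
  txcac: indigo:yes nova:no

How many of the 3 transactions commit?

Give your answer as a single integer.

Answer: 2

Derivation:
txed8: all yes -> commit (commits=1)
txa86: all yes -> commit (commits=2)
txcac: no from nova -> abort (commits=2)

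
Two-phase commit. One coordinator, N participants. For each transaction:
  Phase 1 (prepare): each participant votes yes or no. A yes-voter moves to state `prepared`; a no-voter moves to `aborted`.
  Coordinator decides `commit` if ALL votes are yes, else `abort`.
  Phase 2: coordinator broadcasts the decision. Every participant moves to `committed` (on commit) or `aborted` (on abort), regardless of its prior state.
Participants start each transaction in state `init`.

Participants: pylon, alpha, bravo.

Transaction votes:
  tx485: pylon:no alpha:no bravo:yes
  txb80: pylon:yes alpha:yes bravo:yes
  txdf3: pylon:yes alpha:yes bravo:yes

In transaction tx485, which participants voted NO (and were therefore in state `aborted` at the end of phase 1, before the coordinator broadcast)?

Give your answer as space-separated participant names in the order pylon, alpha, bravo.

Txn tx485 phase 1: pylon no -> aborted; alpha no -> aborted; bravo yes -> prepared

Answer: pylon alpha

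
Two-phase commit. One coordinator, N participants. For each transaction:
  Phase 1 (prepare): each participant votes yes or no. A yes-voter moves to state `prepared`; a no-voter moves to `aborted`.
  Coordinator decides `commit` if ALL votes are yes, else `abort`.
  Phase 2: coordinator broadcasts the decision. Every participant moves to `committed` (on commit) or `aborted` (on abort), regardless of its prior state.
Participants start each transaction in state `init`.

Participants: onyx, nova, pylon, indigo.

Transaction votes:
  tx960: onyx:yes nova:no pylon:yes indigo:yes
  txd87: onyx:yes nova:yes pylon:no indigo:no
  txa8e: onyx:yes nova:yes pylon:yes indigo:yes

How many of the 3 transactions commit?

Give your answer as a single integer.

Answer: 1

Derivation:
tx960: no from nova -> abort (commits=0)
txd87: no from pylon, indigo -> abort (commits=0)
txa8e: all yes -> commit (commits=1)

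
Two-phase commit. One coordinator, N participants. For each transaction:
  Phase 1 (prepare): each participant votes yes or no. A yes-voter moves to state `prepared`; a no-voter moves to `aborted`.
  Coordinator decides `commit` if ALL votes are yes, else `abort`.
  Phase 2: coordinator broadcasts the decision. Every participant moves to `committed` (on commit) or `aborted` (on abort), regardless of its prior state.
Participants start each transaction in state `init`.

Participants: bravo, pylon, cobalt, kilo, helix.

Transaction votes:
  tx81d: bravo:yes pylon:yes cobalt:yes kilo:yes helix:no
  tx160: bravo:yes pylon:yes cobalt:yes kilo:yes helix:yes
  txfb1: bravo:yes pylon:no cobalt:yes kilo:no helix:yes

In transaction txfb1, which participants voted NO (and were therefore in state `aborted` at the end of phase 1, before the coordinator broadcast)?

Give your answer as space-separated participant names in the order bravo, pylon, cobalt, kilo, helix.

Txn txfb1 phase 1: bravo yes -> prepared; pylon no -> aborted; cobalt yes -> prepared; kilo no -> aborted; helix yes -> prepared

Answer: pylon kilo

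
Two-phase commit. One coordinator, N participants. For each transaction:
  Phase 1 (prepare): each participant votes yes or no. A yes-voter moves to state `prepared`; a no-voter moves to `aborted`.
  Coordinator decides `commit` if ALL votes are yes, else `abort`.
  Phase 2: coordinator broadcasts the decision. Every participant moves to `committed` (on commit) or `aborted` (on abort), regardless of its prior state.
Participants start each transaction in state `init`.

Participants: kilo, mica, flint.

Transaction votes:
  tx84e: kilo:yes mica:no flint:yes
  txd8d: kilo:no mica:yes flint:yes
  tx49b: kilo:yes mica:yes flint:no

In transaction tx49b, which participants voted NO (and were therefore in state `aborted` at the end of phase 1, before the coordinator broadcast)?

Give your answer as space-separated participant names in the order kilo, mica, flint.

Answer: flint

Derivation:
Txn tx49b phase 1: kilo yes -> prepared; mica yes -> prepared; flint no -> aborted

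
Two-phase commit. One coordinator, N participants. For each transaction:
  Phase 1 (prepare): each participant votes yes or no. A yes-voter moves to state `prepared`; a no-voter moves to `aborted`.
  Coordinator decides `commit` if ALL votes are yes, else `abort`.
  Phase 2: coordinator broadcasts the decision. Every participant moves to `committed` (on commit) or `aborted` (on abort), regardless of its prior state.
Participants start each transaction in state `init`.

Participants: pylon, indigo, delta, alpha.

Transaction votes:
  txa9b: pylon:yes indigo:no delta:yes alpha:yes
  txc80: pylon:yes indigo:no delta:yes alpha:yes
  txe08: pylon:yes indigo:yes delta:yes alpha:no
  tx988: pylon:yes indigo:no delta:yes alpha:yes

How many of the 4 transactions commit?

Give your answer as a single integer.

txa9b: no from indigo -> abort (commits=0)
txc80: no from indigo -> abort (commits=0)
txe08: no from alpha -> abort (commits=0)
tx988: no from indigo -> abort (commits=0)

Answer: 0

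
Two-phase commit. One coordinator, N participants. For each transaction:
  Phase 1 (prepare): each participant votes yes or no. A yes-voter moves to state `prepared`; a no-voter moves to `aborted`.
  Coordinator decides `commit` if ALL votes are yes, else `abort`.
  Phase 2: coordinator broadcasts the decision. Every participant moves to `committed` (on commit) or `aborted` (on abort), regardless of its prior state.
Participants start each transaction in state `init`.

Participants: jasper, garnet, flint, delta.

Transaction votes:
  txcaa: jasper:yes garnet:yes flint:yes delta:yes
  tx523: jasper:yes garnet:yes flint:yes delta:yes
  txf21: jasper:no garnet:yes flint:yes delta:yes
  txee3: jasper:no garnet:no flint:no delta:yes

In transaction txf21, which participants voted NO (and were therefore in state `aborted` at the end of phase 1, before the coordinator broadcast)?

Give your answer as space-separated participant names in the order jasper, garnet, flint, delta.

Txn txf21 phase 1: jasper no -> aborted; garnet yes -> prepared; flint yes -> prepared; delta yes -> prepared

Answer: jasper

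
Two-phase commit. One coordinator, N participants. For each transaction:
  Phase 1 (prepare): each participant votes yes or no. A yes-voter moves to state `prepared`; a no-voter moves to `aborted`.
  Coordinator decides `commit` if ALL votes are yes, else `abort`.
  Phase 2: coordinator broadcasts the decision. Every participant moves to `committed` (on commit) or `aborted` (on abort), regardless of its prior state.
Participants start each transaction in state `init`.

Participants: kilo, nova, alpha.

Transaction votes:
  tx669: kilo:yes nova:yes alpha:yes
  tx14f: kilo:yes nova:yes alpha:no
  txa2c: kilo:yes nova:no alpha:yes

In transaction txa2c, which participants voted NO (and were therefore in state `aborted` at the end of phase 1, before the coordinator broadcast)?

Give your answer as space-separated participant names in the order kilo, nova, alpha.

Answer: nova

Derivation:
Txn txa2c phase 1: kilo yes -> prepared; nova no -> aborted; alpha yes -> prepared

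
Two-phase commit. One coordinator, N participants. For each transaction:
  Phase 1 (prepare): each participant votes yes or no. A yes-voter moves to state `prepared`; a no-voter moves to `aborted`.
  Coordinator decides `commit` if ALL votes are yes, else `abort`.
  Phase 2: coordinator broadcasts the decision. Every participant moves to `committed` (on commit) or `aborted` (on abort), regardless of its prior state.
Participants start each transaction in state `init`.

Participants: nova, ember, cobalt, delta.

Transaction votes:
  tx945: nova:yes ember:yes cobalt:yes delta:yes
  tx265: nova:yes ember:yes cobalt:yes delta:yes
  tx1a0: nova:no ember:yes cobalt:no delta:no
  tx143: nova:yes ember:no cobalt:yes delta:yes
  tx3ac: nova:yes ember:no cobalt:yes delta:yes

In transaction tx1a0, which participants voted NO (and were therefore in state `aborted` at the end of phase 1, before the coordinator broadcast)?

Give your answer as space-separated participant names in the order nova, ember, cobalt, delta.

Txn tx1a0 phase 1: nova no -> aborted; ember yes -> prepared; cobalt no -> aborted; delta no -> aborted

Answer: nova cobalt delta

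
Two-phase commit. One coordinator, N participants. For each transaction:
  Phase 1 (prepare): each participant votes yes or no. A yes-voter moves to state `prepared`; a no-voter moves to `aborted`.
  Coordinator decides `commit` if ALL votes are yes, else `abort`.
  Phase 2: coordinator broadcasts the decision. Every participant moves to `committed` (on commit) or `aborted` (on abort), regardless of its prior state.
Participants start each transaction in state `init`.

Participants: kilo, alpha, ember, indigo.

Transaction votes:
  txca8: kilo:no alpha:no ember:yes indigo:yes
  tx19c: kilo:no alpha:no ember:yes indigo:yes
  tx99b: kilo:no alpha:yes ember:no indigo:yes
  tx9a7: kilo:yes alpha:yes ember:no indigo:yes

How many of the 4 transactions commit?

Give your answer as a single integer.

txca8: no from kilo, alpha -> abort (commits=0)
tx19c: no from kilo, alpha -> abort (commits=0)
tx99b: no from kilo, ember -> abort (commits=0)
tx9a7: no from ember -> abort (commits=0)

Answer: 0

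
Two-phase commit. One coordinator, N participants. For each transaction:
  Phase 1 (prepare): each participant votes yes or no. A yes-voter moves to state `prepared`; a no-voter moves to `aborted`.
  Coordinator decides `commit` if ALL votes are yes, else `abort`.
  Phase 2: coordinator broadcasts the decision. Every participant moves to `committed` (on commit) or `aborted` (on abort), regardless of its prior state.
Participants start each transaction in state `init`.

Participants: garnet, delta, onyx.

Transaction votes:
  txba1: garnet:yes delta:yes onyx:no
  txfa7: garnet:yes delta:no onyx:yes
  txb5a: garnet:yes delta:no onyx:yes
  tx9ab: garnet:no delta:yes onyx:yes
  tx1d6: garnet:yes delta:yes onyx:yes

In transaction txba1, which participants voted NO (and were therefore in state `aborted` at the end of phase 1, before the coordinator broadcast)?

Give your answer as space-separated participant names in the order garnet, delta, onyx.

Answer: onyx

Derivation:
Txn txba1 phase 1: garnet yes -> prepared; delta yes -> prepared; onyx no -> aborted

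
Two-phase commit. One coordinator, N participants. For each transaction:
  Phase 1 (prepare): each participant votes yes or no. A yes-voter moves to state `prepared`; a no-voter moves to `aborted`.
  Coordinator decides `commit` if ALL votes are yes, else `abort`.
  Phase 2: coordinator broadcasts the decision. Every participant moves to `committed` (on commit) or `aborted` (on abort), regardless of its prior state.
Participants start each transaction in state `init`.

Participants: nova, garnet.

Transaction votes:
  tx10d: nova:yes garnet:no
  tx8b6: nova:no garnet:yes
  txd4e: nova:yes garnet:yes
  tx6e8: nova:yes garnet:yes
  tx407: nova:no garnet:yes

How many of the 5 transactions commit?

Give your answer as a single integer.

Answer: 2

Derivation:
tx10d: no from garnet -> abort (commits=0)
tx8b6: no from nova -> abort (commits=0)
txd4e: all yes -> commit (commits=1)
tx6e8: all yes -> commit (commits=2)
tx407: no from nova -> abort (commits=2)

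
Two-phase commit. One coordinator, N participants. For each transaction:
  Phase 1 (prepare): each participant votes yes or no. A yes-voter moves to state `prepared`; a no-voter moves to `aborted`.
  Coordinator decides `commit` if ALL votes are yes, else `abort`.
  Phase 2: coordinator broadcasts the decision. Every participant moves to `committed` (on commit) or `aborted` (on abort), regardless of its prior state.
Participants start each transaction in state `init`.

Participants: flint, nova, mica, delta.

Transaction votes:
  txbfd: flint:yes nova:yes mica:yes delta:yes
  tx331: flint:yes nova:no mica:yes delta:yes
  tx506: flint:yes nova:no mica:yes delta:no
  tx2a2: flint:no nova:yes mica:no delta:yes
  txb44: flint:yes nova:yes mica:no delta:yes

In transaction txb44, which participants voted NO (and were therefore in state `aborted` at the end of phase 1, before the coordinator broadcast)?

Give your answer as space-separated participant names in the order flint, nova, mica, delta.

Txn txb44 phase 1: flint yes -> prepared; nova yes -> prepared; mica no -> aborted; delta yes -> prepared

Answer: mica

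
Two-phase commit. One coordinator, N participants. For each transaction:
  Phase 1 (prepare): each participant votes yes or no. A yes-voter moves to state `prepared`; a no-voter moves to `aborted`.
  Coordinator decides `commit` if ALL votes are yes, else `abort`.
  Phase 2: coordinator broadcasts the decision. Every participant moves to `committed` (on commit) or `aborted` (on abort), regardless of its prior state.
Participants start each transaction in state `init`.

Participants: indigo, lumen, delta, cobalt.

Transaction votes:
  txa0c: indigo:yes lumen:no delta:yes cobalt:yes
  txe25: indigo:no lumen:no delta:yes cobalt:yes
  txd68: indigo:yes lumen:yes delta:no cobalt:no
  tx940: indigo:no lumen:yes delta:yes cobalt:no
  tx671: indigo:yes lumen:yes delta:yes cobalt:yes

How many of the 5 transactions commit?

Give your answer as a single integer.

Answer: 1

Derivation:
txa0c: no from lumen -> abort (commits=0)
txe25: no from indigo, lumen -> abort (commits=0)
txd68: no from delta, cobalt -> abort (commits=0)
tx940: no from indigo, cobalt -> abort (commits=0)
tx671: all yes -> commit (commits=1)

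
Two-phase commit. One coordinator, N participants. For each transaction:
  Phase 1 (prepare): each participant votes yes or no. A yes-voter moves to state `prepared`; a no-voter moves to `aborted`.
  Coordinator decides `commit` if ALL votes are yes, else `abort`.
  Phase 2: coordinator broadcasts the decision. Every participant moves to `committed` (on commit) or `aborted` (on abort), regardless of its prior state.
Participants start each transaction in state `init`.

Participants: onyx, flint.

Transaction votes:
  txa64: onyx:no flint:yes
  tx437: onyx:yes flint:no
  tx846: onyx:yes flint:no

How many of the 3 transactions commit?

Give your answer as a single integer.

Answer: 0

Derivation:
txa64: no from onyx -> abort (commits=0)
tx437: no from flint -> abort (commits=0)
tx846: no from flint -> abort (commits=0)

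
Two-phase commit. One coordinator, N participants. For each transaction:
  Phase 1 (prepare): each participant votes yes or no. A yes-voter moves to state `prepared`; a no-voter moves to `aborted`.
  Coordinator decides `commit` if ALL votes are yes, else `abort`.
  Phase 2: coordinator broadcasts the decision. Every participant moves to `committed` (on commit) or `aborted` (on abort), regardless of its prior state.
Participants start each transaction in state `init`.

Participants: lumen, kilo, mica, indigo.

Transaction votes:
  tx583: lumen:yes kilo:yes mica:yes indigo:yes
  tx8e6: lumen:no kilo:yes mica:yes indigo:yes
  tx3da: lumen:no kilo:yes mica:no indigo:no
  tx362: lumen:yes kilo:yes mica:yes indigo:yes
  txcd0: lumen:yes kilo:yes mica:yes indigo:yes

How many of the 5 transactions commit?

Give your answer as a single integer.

tx583: all yes -> commit (commits=1)
tx8e6: no from lumen -> abort (commits=1)
tx3da: no from lumen, mica, indigo -> abort (commits=1)
tx362: all yes -> commit (commits=2)
txcd0: all yes -> commit (commits=3)

Answer: 3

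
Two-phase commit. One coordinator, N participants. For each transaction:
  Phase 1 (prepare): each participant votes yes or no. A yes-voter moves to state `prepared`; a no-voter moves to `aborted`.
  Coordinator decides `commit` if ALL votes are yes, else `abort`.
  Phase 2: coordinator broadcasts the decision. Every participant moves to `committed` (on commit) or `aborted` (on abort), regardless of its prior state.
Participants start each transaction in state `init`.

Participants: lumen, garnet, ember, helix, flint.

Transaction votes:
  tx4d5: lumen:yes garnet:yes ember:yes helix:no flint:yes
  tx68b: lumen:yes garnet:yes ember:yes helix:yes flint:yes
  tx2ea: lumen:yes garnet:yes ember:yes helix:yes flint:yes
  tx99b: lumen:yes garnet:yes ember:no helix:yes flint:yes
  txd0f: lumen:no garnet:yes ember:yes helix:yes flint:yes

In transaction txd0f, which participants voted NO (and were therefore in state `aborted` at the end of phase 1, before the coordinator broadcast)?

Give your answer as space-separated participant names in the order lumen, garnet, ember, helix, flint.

Txn txd0f phase 1: lumen no -> aborted; garnet yes -> prepared; ember yes -> prepared; helix yes -> prepared; flint yes -> prepared

Answer: lumen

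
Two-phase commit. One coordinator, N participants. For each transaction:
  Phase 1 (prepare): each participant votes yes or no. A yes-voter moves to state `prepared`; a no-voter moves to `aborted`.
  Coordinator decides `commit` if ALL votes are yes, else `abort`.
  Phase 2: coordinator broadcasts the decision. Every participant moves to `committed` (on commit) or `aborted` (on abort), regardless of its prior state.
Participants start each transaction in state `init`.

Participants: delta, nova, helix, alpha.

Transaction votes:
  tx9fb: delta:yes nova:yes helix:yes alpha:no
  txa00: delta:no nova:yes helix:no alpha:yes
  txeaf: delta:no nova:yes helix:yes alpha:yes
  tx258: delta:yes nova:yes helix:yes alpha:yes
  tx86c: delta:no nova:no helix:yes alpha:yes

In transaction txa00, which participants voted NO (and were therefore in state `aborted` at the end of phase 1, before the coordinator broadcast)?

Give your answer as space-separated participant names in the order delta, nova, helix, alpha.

Answer: delta helix

Derivation:
Txn txa00 phase 1: delta no -> aborted; nova yes -> prepared; helix no -> aborted; alpha yes -> prepared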